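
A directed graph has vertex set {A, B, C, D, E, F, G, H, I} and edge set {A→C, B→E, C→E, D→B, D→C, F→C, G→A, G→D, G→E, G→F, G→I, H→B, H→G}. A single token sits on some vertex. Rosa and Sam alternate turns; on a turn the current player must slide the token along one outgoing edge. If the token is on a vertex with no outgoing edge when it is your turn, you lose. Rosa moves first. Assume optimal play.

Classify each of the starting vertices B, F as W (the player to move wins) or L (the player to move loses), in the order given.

B: W, F: L

Label each position W (a win for the player to move) or L (a loss). A position with no legal move is L; any other position is W exactly when some move reaches an L, and L when every move reaches a W.
Every edge goes from a vertex to one that appears earlier in the order E, I, B, C, A, F, D, G, H, so processing vertices in that order labels each vertex after all of its successors.
E: no outgoing edge → L
I: no outgoing edge → L
B: W (go to E, an L position)
C: W (go to E, an L position)
A: L (sole option C(W) is W)
F: L (sole option C(W) is W)
D: L (options C(W), B(W) are all W)
G: W (go to D, an L position)
H: L (options G(W), B(W) are all W)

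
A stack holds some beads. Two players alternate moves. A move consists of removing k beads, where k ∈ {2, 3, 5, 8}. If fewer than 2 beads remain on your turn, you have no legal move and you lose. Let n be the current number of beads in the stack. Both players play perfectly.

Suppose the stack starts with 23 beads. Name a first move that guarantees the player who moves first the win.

Use the standard recursion: the mover loses at a terminal position; elsewhere, the mover wins exactly when some move hands the opponent an L position.
n=0: no move → L
n=1: no move → L
n=2: reaches L-position 0 → W
n=3: reaches L-position 1 → W
n=4: reaches L-position 1 → W
n=5: reaches L-position 0 → W
n=6: reaches L-position 1 → W
n=7: only reaches 5(W), 4(W), 2(W), all W → L
n=8: reaches L-position 0 → W
n=9: reaches L-position 7 → W
n=10: reaches L-position 7 → W
n=11: only reaches 9(W), 8(W), 6(W), 3(W), all W → L
n=12: reaches L-position 7 → W
n=13: reaches L-position 11 → W
n=14: reaches L-position 11 → W
n=15: reaches L-position 7 → W
n=16: reaches L-position 11 → W
n=17: only reaches 15(W), 14(W), 12(W), 9(W), all W → L
n=18: only reaches 16(W), 15(W), 13(W), 10(W), all W → L
n=19: reaches L-position 17 → W
n=20: reaches L-position 18 → W
n=21: reaches L-position 18 → W
n=22: reaches L-position 17 → W
n=23: reaches L-position 18 → W
From 23, the L positions reachable in one move are: 18.

Remove 5, leaving 18.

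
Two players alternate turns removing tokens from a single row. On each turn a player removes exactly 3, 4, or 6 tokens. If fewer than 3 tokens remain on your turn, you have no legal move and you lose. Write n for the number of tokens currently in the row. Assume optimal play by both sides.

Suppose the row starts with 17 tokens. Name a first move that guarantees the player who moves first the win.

Remove 6, leaving 11.

Positions with no move are L. A position that does have a move is losing for the player to move precisely when every available move leads to a winning position for the opponent. Fill in the labels:
n=0: no move → L
n=1: no move → L
n=2: no move → L
n=3: reaches L-position 0 → W
n=4: reaches L-position 1 → W
n=5: reaches L-position 2 → W
n=6: reaches L-position 2 → W
n=7: reaches L-position 1 → W
n=8: reaches L-position 2 → W
n=9: only reaches 6(W), 5(W), 3(W), all W → L
n=10: only reaches 7(W), 6(W), 4(W), all W → L
n=11: only reaches 8(W), 7(W), 5(W), all W → L
n=12: reaches L-position 9 → W
n=13: reaches L-position 10 → W
n=14: reaches L-position 11 → W
n=15: reaches L-position 11 → W
n=16: reaches L-position 10 → W
n=17: reaches L-position 11 → W
From 17, the L positions reachable in one move are: 11.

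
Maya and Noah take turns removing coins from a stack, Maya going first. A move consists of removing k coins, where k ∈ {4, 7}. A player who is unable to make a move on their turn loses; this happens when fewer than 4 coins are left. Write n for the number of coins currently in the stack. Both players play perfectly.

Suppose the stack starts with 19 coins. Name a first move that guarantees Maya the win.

Remove 7, leaving 12.

Label each position W (a win for the player to move) or L (a loss). A position with no legal move is L; any other position is W exactly when some move reaches an L, and L when every move reaches a W.
n=0: no move → L
n=1: no move → L
n=2: no move → L
n=3: no move → L
n=4: can move to 0, which is L ⇒ W
n=5: can move to 1, which is L ⇒ W
n=6: can move to 2, which is L ⇒ W
n=7: can move to 3, which is L ⇒ W
n=8: can move to 1, which is L ⇒ W
n=9: can move to 2, which is L ⇒ W
n=10: can move to 3, which is L ⇒ W
n=11: moves to 7(W), 4(W); every one is W ⇒ L
n=12: moves to 8(W), 5(W); every one is W ⇒ L
n=13: moves to 9(W), 6(W); every one is W ⇒ L
n=14: moves to 10(W), 7(W); every one is W ⇒ L
n=15: can move to 11, which is L ⇒ W
n=16: can move to 12, which is L ⇒ W
n=17: can move to 13, which is L ⇒ W
n=18: can move to 14, which is L ⇒ W
n=19: can move to 12, which is L ⇒ W
From 19, the L positions reachable in one move are: 12.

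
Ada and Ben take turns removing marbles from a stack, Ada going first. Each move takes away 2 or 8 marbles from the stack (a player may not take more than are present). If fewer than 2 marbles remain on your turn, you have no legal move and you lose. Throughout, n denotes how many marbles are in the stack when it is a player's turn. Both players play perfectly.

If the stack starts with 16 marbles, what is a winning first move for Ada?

Remove 2, leaving 14.

Classify positions by backward induction: terminal positions (no move available) are L. From any other position, the mover wins iff some move reaches an L.
n=0: no move → L
n=1: no move → L
n=2: W (go to 0, an L position)
n=3: W (go to 1, an L position)
n=4: L (sole option 2(W) is W)
n=5: L (sole option 3(W) is W)
n=6: W (go to 4, an L position)
n=7: W (go to 5, an L position)
n=8: W (go to 0, an L position)
n=9: W (go to 1, an L position)
n=10: L (options 8(W), 2(W) are all W)
n=11: L (options 9(W), 3(W) are all W)
n=12: W (go to 10, an L position)
n=13: W (go to 11, an L position)
n=14: L (options 12(W), 6(W) are all W)
n=15: L (options 13(W), 7(W) are all W)
n=16: W (go to 14, an L position)
From 16, the L positions reachable in one move are: 14.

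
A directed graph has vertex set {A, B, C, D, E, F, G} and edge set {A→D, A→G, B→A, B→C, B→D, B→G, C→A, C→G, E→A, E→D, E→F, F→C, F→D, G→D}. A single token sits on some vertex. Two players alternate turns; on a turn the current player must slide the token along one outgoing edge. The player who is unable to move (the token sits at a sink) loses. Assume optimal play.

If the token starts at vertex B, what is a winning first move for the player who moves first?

Label each position W (a win for the player to move) or L (a loss). A position with no legal move is L; any other position is W exactly when some move reaches an L, and L when every move reaches a W.
Every edge goes from a vertex to one that appears earlier in the order D, G, A, C, B, F, E, so processing vertices in that order labels each vertex after all of its successors.
D: no outgoing edge → L
G: →D(L), so W
A: →D(L), so W
C: →A(W), G(W) — all W, so L
B: →C(L), so W
F: →C(L), so W
E: →D(L), so W
From B, the L positions reachable in one move are: C, D. Any move reaching one of these is winning.

Move to C.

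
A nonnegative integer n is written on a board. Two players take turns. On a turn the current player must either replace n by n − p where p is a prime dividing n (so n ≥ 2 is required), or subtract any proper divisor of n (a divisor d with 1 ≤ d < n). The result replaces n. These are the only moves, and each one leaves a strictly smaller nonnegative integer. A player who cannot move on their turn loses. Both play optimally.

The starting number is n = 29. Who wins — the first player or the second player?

Label each position W (a win for the player to move) or L (a loss). A position with no legal move is L; any other position is W exactly when some move reaches an L, and L when every move reaches a W.
n=0: no move → L
n=1: no move → L
n=2: can move to 0, which is L ⇒ W
n=3: can move to 0, which is L ⇒ W
n=4: moves to 2(W), 3(W); every one is W ⇒ L
n=5: can move to 0, which is L ⇒ W
n=6: can move to 4, which is L ⇒ W
n=7: can move to 0, which is L ⇒ W
n=8: can move to 4, which is L ⇒ W
n=9: moves to 6(W), 8(W); every one is W ⇒ L
n=10: can move to 9, which is L ⇒ W
n=11: can move to 0, which is L ⇒ W
n=12: can move to 9, which is L ⇒ W
n=13: can move to 0, which is L ⇒ W
n=14: moves to 7(W), 12(W), 13(W); every one is W ⇒ L
n=15: can move to 14, which is L ⇒ W
n=16: can move to 14, which is L ⇒ W
n=17: can move to 0, which is L ⇒ W
n=18: can move to 9, which is L ⇒ W
n=19: can move to 0, which is L ⇒ W
n=20: moves to 10(W), 15(W), 16(W), 18(W), 19(W); every one is W ⇒ L
n=21: can move to 14, which is L ⇒ W
n=22: can move to 20, which is L ⇒ W
n=23: can move to 0, which is L ⇒ W
n=24: can move to 20, which is L ⇒ W
n=25: can move to 20, which is L ⇒ W
n=26: moves to 13(W), 24(W), 25(W); every one is W ⇒ L
n=27: can move to 26, which is L ⇒ W
n=28: can move to 14, which is L ⇒ W
n=29: can move to 0, which is L ⇒ W
From 29 the player to move can move to 0, reaching an L position.

The first player wins.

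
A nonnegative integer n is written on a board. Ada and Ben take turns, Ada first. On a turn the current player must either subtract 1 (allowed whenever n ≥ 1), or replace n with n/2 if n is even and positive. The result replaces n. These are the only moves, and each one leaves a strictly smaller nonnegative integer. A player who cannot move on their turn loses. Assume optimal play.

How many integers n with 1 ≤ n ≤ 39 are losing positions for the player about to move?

Positions with no move are L. A position that does have a move is losing for the player to move precisely when every available move leads to a winning position for the opponent. Fill in the labels:
n=0: no move → L
n=1: →0(L), so W
n=2: →1(W) only, which is W, so L
n=3: →2(L), so W
n=4: →2(L), so W
n=5: →4(W) only, which is W, so L
n=6: →5(L), so W
n=7: →6(W) only, which is W, so L
n=8: →7(L), so W
n=9: →8(W) only, which is W, so L
n=10: →5(L), so W
n=11: →10(W) only, which is W, so L
n=12: →11(L), so W
n=13: →12(W) only, which is W, so L
n=14: →7(L), so W
n=15: →14(W) only, which is W, so L
n=16: →15(L), so W
n=17: →16(W) only, which is W, so L
n=18: →9(L), so W
n=19: →18(W) only, which is W, so L
n=20: →19(L), so W
n=21: →20(W) only, which is W, so L
n=22: →11(L), so W
n=23: →22(W) only, which is W, so L
n=24: →23(L), so W
n=25: →24(W) only, which is W, so L
n=26: →13(L), so W
n=27: →26(W) only, which is W, so L
n=28: →27(L), so W
n=29: →28(W) only, which is W, so L
n=30: →15(L), so W
n=31: →30(W) only, which is W, so L
n=32: →31(L), so W
n=33: →32(W) only, which is W, so L
n=34: →17(L), so W
n=35: →34(W) only, which is W, so L
n=36: →35(L), so W
n=37: →36(W) only, which is W, so L
n=38: →19(L), so W
n=39: →38(W) only, which is W, so L
L entries with 1 ≤ n ≤ 39 (n=0 is outside the asked range and is not counted): n = 2, 5, 7, 9, 11, 13, 15, 17, 19, 21, 23, 25, 27, 29, 31, 33, 35, 37, 39; that makes 19.

19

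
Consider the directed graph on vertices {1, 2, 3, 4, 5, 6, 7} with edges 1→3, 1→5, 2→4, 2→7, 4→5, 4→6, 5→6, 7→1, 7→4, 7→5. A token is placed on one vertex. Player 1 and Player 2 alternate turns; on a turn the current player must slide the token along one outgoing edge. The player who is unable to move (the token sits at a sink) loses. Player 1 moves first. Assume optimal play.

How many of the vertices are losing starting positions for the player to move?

Positions with no move are L. A position that does have a move is losing for the player to move precisely when every available move leads to a winning position for the opponent. Fill in the labels:
Every edge goes from a vertex to one that appears earlier in the order 3, 6, 5, 1, 4, 7, 2, so processing vertices in that order labels each vertex after all of its successors.
3: no outgoing edge → L
6: no outgoing edge → L
5: →6(L), so W
1: →3(L), so W
4: →6(L), so W
7: →4(W), 1(W), 5(W) — all W, so L
2: →7(L), so W
The L vertices are 3, 6, 7; that is 3 in all.

3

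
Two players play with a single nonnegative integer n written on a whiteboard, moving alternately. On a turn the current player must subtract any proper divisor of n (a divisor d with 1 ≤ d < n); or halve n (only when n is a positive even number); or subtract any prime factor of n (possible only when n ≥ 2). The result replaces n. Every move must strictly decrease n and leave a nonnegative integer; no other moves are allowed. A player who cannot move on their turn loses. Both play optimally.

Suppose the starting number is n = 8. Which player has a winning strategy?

The first player wins.

Use the standard recursion: the mover loses at a terminal position; elsewhere, the mover wins exactly when some move hands the opponent an L position.
n=0: no move → L
n=1: no move → L
n=2: →0(L), so W
n=3: →0(L), so W
n=4: →2(W), 3(W) — all W, so L
n=5: →0(L), so W
n=6: →4(L), so W
n=7: →0(L), so W
n=8: →4(L), so W
From 8 the player to move can move to 4, reaching an L position.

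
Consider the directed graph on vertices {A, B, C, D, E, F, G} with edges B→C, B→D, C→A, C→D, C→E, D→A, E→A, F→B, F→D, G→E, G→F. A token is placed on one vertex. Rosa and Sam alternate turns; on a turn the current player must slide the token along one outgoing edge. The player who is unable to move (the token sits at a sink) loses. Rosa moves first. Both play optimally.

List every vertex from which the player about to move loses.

A, B, G

Build the W/L table. Terminal = L. A non-terminal position is W if it has a move to some L; otherwise it is L.
Every edge goes from a vertex to one that appears earlier in the order A, D, E, C, B, F, G, so processing vertices in that order labels each vertex after all of its successors.
A: no outgoing edge → L
D: →A(L), so W
E: →A(L), so W
C: →A(L), so W
B: →C(W), D(W) — all W, so L
F: →B(L), so W
G: →F(W), E(W) — all W, so L
Reading off the rows marked L gives the requested list; there are 3 such vertices.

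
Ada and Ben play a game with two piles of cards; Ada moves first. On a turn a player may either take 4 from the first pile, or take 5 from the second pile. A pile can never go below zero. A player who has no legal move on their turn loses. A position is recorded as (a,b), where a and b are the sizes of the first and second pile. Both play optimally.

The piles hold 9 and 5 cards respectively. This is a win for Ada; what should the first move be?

Classify positions by backward induction: terminal positions (no move available) are L. From any other position, the mover wins iff some move reaches an L.
No move ever increases a pile, so every position that can arise here has a ≤ 9 and b ≤ 5; it is enough to label the cells with 0 ≤ a ≤ 9 and 0 ≤ b ≤ 5.
Every move lowers a or b (never raises either), so fill the grid row by row in increasing a, and left to right within a row: each cell's successors are then already labelled.
      b=0  b=1  b=2  b=3  b=4  b=5
a=0:    L    L    L    L    L    W
a=1:    L    L    L    L    L    W
a=2:    L    L    L    L    L    W
a=3:    L    L    L    L    L    W
a=4:    W    W    W    W    W    L
a=5:    W    W    W    W    W    L
a=6:    W    W    W    W    W    L
a=7:    W    W    W    W    W    L
a=8:    L    L    L    L    L    W
a=9:    L    L    L    L    L    W
Cells with no legal move (terminal, hence L): (0,0), (0,1), (0,2), (0,3), (0,4), (1,0), (1,1), (1,2), (1,3), (1,4), (2,0), (2,1), (2,2), (2,3), (2,4), (3,0), (3,1), (3,2), (3,3), (3,4).
The remaining L cells, each justified by listing all of its moves:
(4,5): moves to (0,5)(W), (4,0)(W); every one is W ⇒ L
(5,5): moves to (1,5)(W), (5,0)(W); every one is W ⇒ L
(6,5): moves to (2,5)(W), (6,0)(W); every one is W ⇒ L
(7,5): moves to (3,5)(W), (7,0)(W); every one is W ⇒ L
(8,0): the only move is to (4,0)(W), a W ⇒ L
(8,1): the only move is to (4,1)(W), a W ⇒ L
(8,2): the only move is to (4,2)(W), a W ⇒ L
(8,3): the only move is to (4,3)(W), a W ⇒ L
(8,4): the only move is to (4,4)(W), a W ⇒ L
(9,0): the only move is to (5,0)(W), a W ⇒ L
(9,1): the only move is to (5,1)(W), a W ⇒ L
(9,2): the only move is to (5,2)(W), a W ⇒ L
(9,3): the only move is to (5,3)(W), a W ⇒ L
(9,4): the only move is to (5,4)(W), a W ⇒ L
Every other cell has at least one move into one of the L cells above, so it is W.
From (9,5), the L positions reachable in one move are: (5,5), (9,0). Any move reaching one of these is winning.

Move to (5,5).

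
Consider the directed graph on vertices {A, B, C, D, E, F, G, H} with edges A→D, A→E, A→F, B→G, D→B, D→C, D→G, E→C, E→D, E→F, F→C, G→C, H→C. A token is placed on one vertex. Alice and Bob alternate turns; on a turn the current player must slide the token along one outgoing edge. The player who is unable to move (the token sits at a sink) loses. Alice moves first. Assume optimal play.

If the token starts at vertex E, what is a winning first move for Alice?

Compute win/loss labels from the base case upward. A position with no move is L. Any other position is W if it can reach an L in one move, else L.
Every edge goes from a vertex to one that appears earlier in the order C, H, G, B, F, D, E, A, so processing vertices in that order labels each vertex after all of its successors.
C: no outgoing edge → L
H: reaches L-position C → W
G: reaches L-position C → W
B: only reaches G(W), which is W → L
F: reaches L-position C → W
D: reaches L-position B → W
E: reaches L-position C → W
A: only reaches E(W), D(W), F(W), all W → L
From E, the L positions reachable in one move are: C.

Move to C.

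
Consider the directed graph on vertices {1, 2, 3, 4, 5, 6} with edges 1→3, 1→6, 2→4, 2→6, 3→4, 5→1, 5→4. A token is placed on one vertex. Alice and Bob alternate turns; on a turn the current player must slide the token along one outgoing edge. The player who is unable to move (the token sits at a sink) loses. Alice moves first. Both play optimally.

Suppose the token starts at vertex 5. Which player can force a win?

Alice wins.

Classify positions by backward induction: terminal positions (no move available) are L. From any other position, the mover wins iff some move reaches an L.
Every edge goes from a vertex to one that appears earlier in the order 6, 4, 3, 1, 2, 5, so processing vertices in that order labels each vertex after all of its successors.
6: no outgoing edge → L
4: no outgoing edge → L
3: →4(L), so W
1: →6(L), so W
2: →4(L), so W
5: →4(L), so W
From 5 Alice can move to 4, reaching an L position.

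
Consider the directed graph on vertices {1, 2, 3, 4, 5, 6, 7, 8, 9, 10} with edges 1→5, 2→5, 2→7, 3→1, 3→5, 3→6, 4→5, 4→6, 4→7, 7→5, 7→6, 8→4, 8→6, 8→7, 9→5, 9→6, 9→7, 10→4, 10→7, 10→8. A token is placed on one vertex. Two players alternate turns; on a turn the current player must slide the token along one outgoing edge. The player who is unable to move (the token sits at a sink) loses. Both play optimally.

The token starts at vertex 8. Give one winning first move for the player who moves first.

Move to 6.

Label each position W (a win for the player to move) or L (a loss). A position with no legal move is L; any other position is W exactly when some move reaches an L, and L when every move reaches a W.
Every edge goes from a vertex to one that appears earlier in the order 5, 6, 7, 9, 4, 8, 10, 1, 3, 2, so processing vertices in that order labels each vertex after all of its successors.
5: no outgoing edge → L
6: no outgoing edge → L
7: W (go to 6, an L position)
9: W (go to 6, an L position)
4: W (go to 6, an L position)
8: W (go to 6, an L position)
10: L (options 8(W), 4(W), 7(W) are all W)
1: W (go to 5, an L position)
3: W (go to 6, an L position)
2: W (go to 5, an L position)
From 8, the L positions reachable in one move are: 6.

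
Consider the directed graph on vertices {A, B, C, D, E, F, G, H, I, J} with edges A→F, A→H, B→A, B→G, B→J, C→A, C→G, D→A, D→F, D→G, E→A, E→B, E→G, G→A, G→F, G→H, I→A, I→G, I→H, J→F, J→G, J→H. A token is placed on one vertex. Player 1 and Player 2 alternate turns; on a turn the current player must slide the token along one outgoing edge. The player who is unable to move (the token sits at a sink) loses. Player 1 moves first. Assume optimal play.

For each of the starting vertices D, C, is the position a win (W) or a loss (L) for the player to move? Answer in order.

Work bottom-up. With no move the player to move loses. Otherwise the position is W if at least one move leads to an L position for the opponent, and L if every move leads to a W.
Every edge goes from a vertex to one that appears earlier in the order H, F, A, G, J, B, D, C, I, E, so processing vertices in that order labels each vertex after all of its successors.
H: no outgoing edge → L
F: no outgoing edge → L
A: W (go to F, an L position)
G: W (go to F, an L position)
J: W (go to F, an L position)
B: L (options J(W), G(W), A(W) are all W)
D: W (go to F, an L position)
C: L (options G(W), A(W) are all W)
I: W (go to H, an L position)
E: W (go to B, an L position)

D: W, C: L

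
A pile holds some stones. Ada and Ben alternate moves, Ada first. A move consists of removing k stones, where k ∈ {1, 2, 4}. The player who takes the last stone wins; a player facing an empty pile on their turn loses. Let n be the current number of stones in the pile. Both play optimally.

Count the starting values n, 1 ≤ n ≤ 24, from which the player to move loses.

8

Label each position W (a win for the player to move) or L (a loss). A position with no legal move is L; any other position is W exactly when some move reaches an L, and L when every move reaches a W.
n=0: no move → L
n=1: W (go to 0, an L position)
n=2: W (go to 0, an L position)
n=3: L (options 2(W), 1(W) are all W)
n=4: W (go to 3, an L position)
n=5: W (go to 3, an L position)
n=6: L (options 5(W), 4(W), 2(W) are all W)
n=7: W (go to 6, an L position)
n=8: W (go to 6, an L position)
n=9: L (options 8(W), 7(W), 5(W) are all W)
n=10: W (go to 9, an L position)
n=11: W (go to 9, an L position)
n=12: L (options 11(W), 10(W), 8(W) are all W)
n=13: W (go to 12, an L position)
n=14: W (go to 12, an L position)
n=15: L (options 14(W), 13(W), 11(W) are all W)
n=16: W (go to 15, an L position)
n=17: W (go to 15, an L position)
n=18: L (options 17(W), 16(W), 14(W) are all W)
n=19: W (go to 18, an L position)
n=20: W (go to 18, an L position)
n=21: L (options 20(W), 19(W), 17(W) are all W)
n=22: W (go to 21, an L position)
n=23: W (go to 21, an L position)
n=24: L (options 23(W), 22(W), 20(W) are all W)
L entries with 1 ≤ n ≤ 24 (n=0 is outside the asked range and is not counted): n = 3, 6, 9, 12, 15, 18, 21, 24; that makes 8.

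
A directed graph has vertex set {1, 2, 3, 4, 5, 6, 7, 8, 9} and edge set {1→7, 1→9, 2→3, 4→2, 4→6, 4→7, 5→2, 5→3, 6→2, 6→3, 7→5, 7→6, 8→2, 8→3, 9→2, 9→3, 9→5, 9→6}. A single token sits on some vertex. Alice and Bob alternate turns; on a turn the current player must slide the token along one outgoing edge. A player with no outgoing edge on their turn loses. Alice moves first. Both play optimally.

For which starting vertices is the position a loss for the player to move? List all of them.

3, 7

Build the W/L table. Terminal = L. A non-terminal position is W if it has a move to some L; otherwise it is L.
Every edge goes from a vertex to one that appears earlier in the order 3, 2, 5, 6, 9, 7, 4, 1, 8, so processing vertices in that order labels each vertex after all of its successors.
3: no outgoing edge → L
2: reaches L-position 3 → W
5: reaches L-position 3 → W
6: reaches L-position 3 → W
9: reaches L-position 3 → W
7: only reaches 6(W), 5(W), all W → L
4: reaches L-position 7 → W
1: reaches L-position 7 → W
8: reaches L-position 3 → W
The losing starting vertices are exactly the entries labelled L in this table (2 of them).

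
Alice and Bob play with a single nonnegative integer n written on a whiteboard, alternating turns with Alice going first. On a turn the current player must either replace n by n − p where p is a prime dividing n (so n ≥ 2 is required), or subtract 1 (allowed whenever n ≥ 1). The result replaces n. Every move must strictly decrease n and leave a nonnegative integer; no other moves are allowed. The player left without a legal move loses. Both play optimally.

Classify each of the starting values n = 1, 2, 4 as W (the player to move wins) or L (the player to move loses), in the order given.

1: W, 2: W, 4: L

Classify positions by backward induction: terminal positions (no move available) are L. From any other position, the mover wins iff some move reaches an L.
n=0: no move → L
n=1: W (go to 0, an L position)
n=2: W (go to 0, an L position)
n=3: W (go to 0, an L position)
n=4: L (options 2(W), 3(W) are all W)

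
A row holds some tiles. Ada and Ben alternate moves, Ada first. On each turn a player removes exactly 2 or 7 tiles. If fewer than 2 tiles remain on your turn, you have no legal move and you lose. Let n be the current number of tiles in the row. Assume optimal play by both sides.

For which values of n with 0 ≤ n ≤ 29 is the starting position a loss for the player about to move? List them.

Compute win/loss labels from the base case upward. A position with no move is L. Any other position is W if it can reach an L in one move, else L.
n=0: no move → L
n=1: no move → L
n=2: →0(L), so W
n=3: →1(L), so W
n=4: →2(W) only, which is W, so L
n=5: →3(W) only, which is W, so L
n=6: →4(L), so W
n=7: →5(L), so W
n=8: →1(L), so W
n=9: →7(W), 2(W) — all W, so L
n=10: →8(W), 3(W) — all W, so L
n=11: →9(L), so W
n=12: →10(L), so W
n=13: →11(W), 6(W) — all W, so L
n=14: →12(W), 7(W) — all W, so L
n=15: →13(L), so W
n=16: →14(L), so W
n=17: →10(L), so W
n=18: →16(W), 11(W) — all W, so L
n=19: →17(W), 12(W) — all W, so L
n=20: →18(L), so W
n=21: →19(L), so W
n=22: →20(W), 15(W) — all W, so L
n=23: →21(W), 16(W) — all W, so L
n=24: →22(L), so W
n=25: →23(L), so W
n=26: →19(L), so W
n=27: →25(W), 20(W) — all W, so L
n=28: →26(W), 21(W) — all W, so L
n=29: →27(L), so W
Reading off the rows marked L gives the requested list; there are 14 such values of n.

0, 1, 4, 5, 9, 10, 13, 14, 18, 19, 22, 23, 27, 28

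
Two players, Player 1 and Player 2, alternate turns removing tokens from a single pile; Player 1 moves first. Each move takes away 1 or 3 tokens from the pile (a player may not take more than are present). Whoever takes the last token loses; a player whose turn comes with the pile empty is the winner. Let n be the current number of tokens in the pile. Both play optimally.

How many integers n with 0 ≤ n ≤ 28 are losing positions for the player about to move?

Label each position W (a win for the player to move) or L (a loss). A position with no legal move is W; any other position is W exactly when some move reaches an L, and L when every move reaches a W.
n=0: no move; the opponent has just taken the last token and therefore loses → W
n=1: →0(W) only, which is W, so L
n=2: →1(L), so W
n=3: →2(W), 0(W) — all W, so L
n=4: →3(L), so W
n=5: →4(W), 2(W) — all W, so L
n=6: →5(L), so W
n=7: →6(W), 4(W) — all W, so L
n=8: →7(L), so W
n=9: →8(W), 6(W) — all W, so L
n=10: →9(L), so W
n=11: →10(W), 8(W) — all W, so L
n=12: →11(L), so W
n=13: →12(W), 10(W) — all W, so L
n=14: →13(L), so W
n=15: →14(W), 12(W) — all W, so L
n=16: →15(L), so W
n=17: →16(W), 14(W) — all W, so L
n=18: →17(L), so W
n=19: →18(W), 16(W) — all W, so L
n=20: →19(L), so W
n=21: →20(W), 18(W) — all W, so L
n=22: →21(L), so W
n=23: →22(W), 20(W) — all W, so L
n=24: →23(L), so W
n=25: →24(W), 22(W) — all W, so L
n=26: →25(L), so W
n=27: →26(W), 24(W) — all W, so L
n=28: →27(L), so W
L entries with 0 ≤ n ≤ 28: n = 1, 3, 5, 7, 9, 11, 13, 15, 17, 19, 21, 23, 25, 27; that makes 14.

14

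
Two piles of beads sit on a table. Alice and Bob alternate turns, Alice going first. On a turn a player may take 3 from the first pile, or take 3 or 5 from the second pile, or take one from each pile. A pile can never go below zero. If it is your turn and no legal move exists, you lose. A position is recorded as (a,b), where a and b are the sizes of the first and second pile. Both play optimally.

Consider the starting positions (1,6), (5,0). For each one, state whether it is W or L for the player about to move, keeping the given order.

(1,6): L, (5,0): W

Use the standard recursion: the mover loses at a terminal position; elsewhere, the mover wins exactly when some move hands the opponent an L position.
No move ever increases a pile, so every position that can arise here has a ≤ 5 and b ≤ 6; it is enough to label the cells with 0 ≤ a ≤ 5 and 0 ≤ b ≤ 6.
Every move lowers a or b (never raises either), so fill the grid row by row in increasing a, and left to right within a row: each cell's successors are then already labelled.
      b=0  b=1  b=2  b=3  b=4  b=5  b=6
a=0:    L    L    L    W    W    W    W
a=1:    L    W    W    W    L    W    L
a=2:    L    W    L    W    L    W    L
a=3:    W    W    W    W    L    W    L
a=4:    W    L    L    L    W    W    W
a=5:    W    L    W    W    W    L    W
Cells with no legal move (terminal, hence L): (0,0), (0,1), (0,2), (1,0), (2,0).
The remaining L cells, each justified by listing all of its moves:
(1,4): only reaches (1,1)(W), (0,3)(W), all W → L
(1,6): only reaches (1,3)(W), (1,1)(W), (0,5)(W), all W → L
(2,2): only reaches (1,1)(W), which is W → L
(2,4): only reaches (2,1)(W), (1,3)(W), all W → L
(2,6): only reaches (2,3)(W), (2,1)(W), (1,5)(W), all W → L
(3,4): only reaches (0,4)(W), (3,1)(W), (2,3)(W), all W → L
(3,6): only reaches (0,6)(W), (3,3)(W), (3,1)(W), (2,5)(W), all W → L
(4,1): only reaches (1,1)(W), (3,0)(W), all W → L
(4,2): only reaches (1,2)(W), (3,1)(W), all W → L
(4,3): only reaches (1,3)(W), (4,0)(W), (3,2)(W), all W → L
(5,1): only reaches (2,1)(W), (4,0)(W), all W → L
(5,5): only reaches (2,5)(W), (5,2)(W), (5,0)(W), (4,4)(W), all W → L
Every other cell has at least one move into one of the L cells above, so it is W.
(1,6): one of the L cells justified above, so L
(5,0): the move to (2,0) reaches an L cell, so W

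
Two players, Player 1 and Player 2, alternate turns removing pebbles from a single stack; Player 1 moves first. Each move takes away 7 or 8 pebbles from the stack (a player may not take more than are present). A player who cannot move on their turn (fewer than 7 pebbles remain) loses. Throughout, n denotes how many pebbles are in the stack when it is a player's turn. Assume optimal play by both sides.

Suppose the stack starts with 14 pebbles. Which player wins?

Use the standard recursion: the mover loses at a terminal position; elsewhere, the mover wins exactly when some move hands the opponent an L position.
n=0: no move → L
n=1: no move → L
n=2: no move → L
n=3: no move → L
n=4: no move → L
n=5: no move → L
n=6: no move → L
n=7: →0(L), so W
n=8: →1(L), so W
n=9: →2(L), so W
n=10: →3(L), so W
n=11: →4(L), so W
n=12: →5(L), so W
n=13: →6(L), so W
n=14: →6(L), so W
The starting position 14 is W: Player 1 should remove 8, leaving 6, handing over an L position.

Player 1 wins.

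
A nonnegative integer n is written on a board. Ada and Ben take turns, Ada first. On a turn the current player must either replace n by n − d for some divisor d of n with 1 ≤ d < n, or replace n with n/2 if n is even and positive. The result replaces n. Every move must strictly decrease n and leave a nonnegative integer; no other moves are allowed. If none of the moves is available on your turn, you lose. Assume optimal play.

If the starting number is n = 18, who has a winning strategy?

Ada wins.

Classify positions by backward induction: terminal positions (no move available) are L. From any other position, the mover wins iff some move reaches an L.
n=0: no move → L
n=1: no move → L
n=2: reaches L-position 1 → W
n=3: only reaches 2(W), which is W → L
n=4: reaches L-position 3 → W
n=5: only reaches 4(W), which is W → L
n=6: reaches L-position 3 → W
n=7: only reaches 6(W), which is W → L
n=8: reaches L-position 7 → W
n=9: only reaches 6(W), 8(W), all W → L
n=10: reaches L-position 5 → W
n=11: only reaches 10(W), which is W → L
n=12: reaches L-position 9 → W
n=13: only reaches 12(W), which is W → L
n=14: reaches L-position 7 → W
n=15: only reaches 10(W), 12(W), 14(W), all W → L
n=16: reaches L-position 15 → W
n=17: only reaches 16(W), which is W → L
n=18: reaches L-position 9 → W
The starting position 18 is W: Ada should move to 9, handing over an L position.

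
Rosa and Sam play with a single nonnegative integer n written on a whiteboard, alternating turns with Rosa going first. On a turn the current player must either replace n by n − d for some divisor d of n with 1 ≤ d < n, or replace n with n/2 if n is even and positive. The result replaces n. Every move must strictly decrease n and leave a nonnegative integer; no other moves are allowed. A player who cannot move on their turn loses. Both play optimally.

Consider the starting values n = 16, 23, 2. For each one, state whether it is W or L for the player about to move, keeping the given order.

Label each position W (a win for the player to move) or L (a loss). A position with no legal move is L; any other position is W exactly when some move reaches an L, and L when every move reaches a W.
n=0: no move → L
n=1: no move → L
n=2: →1(L), so W
n=3: →2(W) only, which is W, so L
n=4: →3(L), so W
n=5: →4(W) only, which is W, so L
n=6: →3(L), so W
n=7: →6(W) only, which is W, so L
n=8: →7(L), so W
n=9: →6(W), 8(W) — all W, so L
n=10: →5(L), so W
n=11: →10(W) only, which is W, so L
n=12: →9(L), so W
n=13: →12(W) only, which is W, so L
n=14: →7(L), so W
n=15: →10(W), 12(W), 14(W) — all W, so L
n=16: →15(L), so W
n=17: →16(W) only, which is W, so L
n=18: →9(L), so W
n=19: →18(W) only, which is W, so L
n=20: →15(L), so W
n=21: →14(W), 18(W), 20(W) — all W, so L
n=22: →11(L), so W
n=23: →22(W) only, which is W, so L

16: W, 23: L, 2: W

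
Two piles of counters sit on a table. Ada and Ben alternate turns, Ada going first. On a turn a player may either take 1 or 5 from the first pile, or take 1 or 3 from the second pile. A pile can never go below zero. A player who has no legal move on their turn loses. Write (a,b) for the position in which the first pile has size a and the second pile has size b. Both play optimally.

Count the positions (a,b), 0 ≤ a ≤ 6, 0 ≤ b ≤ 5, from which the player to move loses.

Label each position W (a win for the player to move) or L (a loss). A position with no legal move is L; any other position is W exactly when some move reaches an L, and L when every move reaches a W.
Every move lowers a or b (never raises either), so fill the grid row by row in increasing a, and left to right within a row: each cell's successors are then already labelled.
      b=0  b=1  b=2  b=3  b=4  b=5
a=0:    L    W    L    W    L    W
a=1:    W    L    W    L    W    L
a=2:    L    W    L    W    L    W
a=3:    W    L    W    L    W    L
a=4:    L    W    L    W    L    W
a=5:    W    L    W    L    W    L
a=6:    L    W    L    W    L    W
Cells with no legal move (terminal, hence L): (0,0).
The remaining L cells, each justified by listing all of its moves:
(0,2): only reaches (0,1)(W), which is W → L
(0,4): only reaches (0,3)(W), (0,1)(W), all W → L
(1,1): only reaches (0,1)(W), (1,0)(W), all W → L
(1,3): only reaches (0,3)(W), (1,2)(W), (1,0)(W), all W → L
(1,5): only reaches (0,5)(W), (1,4)(W), (1,2)(W), all W → L
(2,0): only reaches (1,0)(W), which is W → L
(2,2): only reaches (1,2)(W), (2,1)(W), all W → L
(2,4): only reaches (1,4)(W), (2,3)(W), (2,1)(W), all W → L
(3,1): only reaches (2,1)(W), (3,0)(W), all W → L
(3,3): only reaches (2,3)(W), (3,2)(W), (3,0)(W), all W → L
(3,5): only reaches (2,5)(W), (3,4)(W), (3,2)(W), all W → L
(4,0): only reaches (3,0)(W), which is W → L
(4,2): only reaches (3,2)(W), (4,1)(W), all W → L
(4,4): only reaches (3,4)(W), (4,3)(W), (4,1)(W), all W → L
(5,1): only reaches (4,1)(W), (0,1)(W), (5,0)(W), all W → L
(5,3): only reaches (4,3)(W), (0,3)(W), (5,2)(W), (5,0)(W), all W → L
(5,5): only reaches (4,5)(W), (0,5)(W), (5,4)(W), (5,2)(W), all W → L
(6,0): only reaches (5,0)(W), (1,0)(W), all W → L
(6,2): only reaches (5,2)(W), (1,2)(W), (6,1)(W), all W → L
(6,4): only reaches (5,4)(W), (1,4)(W), (6,3)(W), (6,1)(W), all W → L
Every other cell has at least one move into one of the L cells above, so it is W.
L cells per row: a=0: 3, a=1: 3, a=2: 3, a=3: 3, a=4: 3, a=5: 3, a=6: 3; total 21.

21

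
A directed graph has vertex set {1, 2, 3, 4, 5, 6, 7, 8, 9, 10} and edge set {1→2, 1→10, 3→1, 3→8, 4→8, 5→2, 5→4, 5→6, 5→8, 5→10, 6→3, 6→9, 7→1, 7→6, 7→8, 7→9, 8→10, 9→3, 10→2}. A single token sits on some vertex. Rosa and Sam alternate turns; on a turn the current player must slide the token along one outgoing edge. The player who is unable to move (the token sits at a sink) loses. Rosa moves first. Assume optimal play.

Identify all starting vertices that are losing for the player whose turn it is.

Use the standard recursion: the mover loses at a terminal position; elsewhere, the mover wins exactly when some move hands the opponent an L position.
Every edge goes from a vertex to one that appears earlier in the order 2, 10, 1, 8, 3, 9, 4, 6, 5, 7, so processing vertices in that order labels each vertex after all of its successors.
2: no outgoing edge → L
10: →2(L), so W
1: →2(L), so W
8: →10(W) only, which is W, so L
3: →8(L), so W
9: →3(W) only, which is W, so L
4: →8(L), so W
6: →9(L), so W
5: →8(L), so W
7: →9(L), so W
The losing starting vertices are exactly the entries labelled L in this table (3 of them).

2, 8, 9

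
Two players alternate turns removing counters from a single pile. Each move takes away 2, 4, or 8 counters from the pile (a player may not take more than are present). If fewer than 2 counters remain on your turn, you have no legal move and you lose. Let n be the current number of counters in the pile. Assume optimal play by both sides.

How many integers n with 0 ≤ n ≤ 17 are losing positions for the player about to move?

Work bottom-up. With no move the player to move loses. Otherwise the position is W if at least one move leads to an L position for the opponent, and L if every move leads to a W.
n=0: no move → L
n=1: no move → L
n=2: W (go to 0, an L position)
n=3: W (go to 1, an L position)
n=4: W (go to 0, an L position)
n=5: W (go to 1, an L position)
n=6: L (options 4(W), 2(W) are all W)
n=7: L (options 5(W), 3(W) are all W)
n=8: W (go to 6, an L position)
n=9: W (go to 7, an L position)
n=10: W (go to 6, an L position)
n=11: W (go to 7, an L position)
n=12: L (options 10(W), 8(W), 4(W) are all W)
n=13: L (options 11(W), 9(W), 5(W) are all W)
n=14: W (go to 12, an L position)
n=15: W (go to 13, an L position)
n=16: W (go to 12, an L position)
n=17: W (go to 13, an L position)
L entries with 0 ≤ n ≤ 17: n = 0, 1, 6, 7, 12, 13; that makes 6.

6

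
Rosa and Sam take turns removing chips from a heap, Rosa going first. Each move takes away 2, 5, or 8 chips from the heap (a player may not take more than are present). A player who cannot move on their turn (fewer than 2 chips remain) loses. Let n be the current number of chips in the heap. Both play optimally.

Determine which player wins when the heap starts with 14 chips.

Work bottom-up. With no move the player to move loses. Otherwise the position is W if at least one move leads to an L position for the opponent, and L if every move leads to a W.
n=0: no move → L
n=1: no move → L
n=2: →0(L), so W
n=3: →1(L), so W
n=4: →2(W) only, which is W, so L
n=5: →0(L), so W
n=6: →4(L), so W
n=7: →5(W), 2(W) — all W, so L
n=8: →0(L), so W
n=9: →7(L), so W
n=10: →8(W), 5(W), 2(W) — all W, so L
n=11: →9(W), 6(W), 3(W) — all W, so L
n=12: →10(L), so W
n=13: →11(L), so W
n=14: →12(W), 9(W), 6(W) — all W, so L
The starting position 14 is L: whatever Rosa does, the opponent receives a W position.

Sam wins.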